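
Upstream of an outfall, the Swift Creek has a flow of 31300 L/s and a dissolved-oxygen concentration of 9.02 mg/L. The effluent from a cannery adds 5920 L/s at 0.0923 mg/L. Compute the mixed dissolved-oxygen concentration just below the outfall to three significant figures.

Flow-weighted mixing: C = (Q_r C_r + Q_w C_w)/(Q_r + Q_w)
= (31300×9.02 + 5920×0.0923)/(31300 + 5920) = 282900/37220 = 7.600 mg/L.

7.60 mg/L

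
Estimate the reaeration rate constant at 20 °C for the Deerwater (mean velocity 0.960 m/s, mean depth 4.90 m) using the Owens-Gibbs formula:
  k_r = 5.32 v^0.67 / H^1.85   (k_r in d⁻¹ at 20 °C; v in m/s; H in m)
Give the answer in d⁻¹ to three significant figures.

k_r ≈ 0.274 d⁻¹

k_r = 5.32 × 0.960^0.67 / 4.90^1.85 = 5.32 × 0.9730 / 18.92 = 0.2736 d⁻¹.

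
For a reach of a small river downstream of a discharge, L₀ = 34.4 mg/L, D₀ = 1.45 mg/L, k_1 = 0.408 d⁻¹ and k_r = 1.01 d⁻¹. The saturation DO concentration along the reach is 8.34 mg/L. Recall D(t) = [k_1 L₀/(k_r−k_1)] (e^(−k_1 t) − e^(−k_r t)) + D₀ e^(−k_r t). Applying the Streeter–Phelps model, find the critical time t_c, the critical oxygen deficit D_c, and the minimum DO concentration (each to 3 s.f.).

With k_r/k_1 = 2.475 and 1 − D₀(k_r−k_1)/(k_1 L₀) = 0.9378,
t_c = ln(2.475 × 0.9378) / (1.01 − 0.408) = ln(2.322) / 0.6020 = 0.8422/0.6020 = 1.399 d.
L(t_c) = L₀ e^(−k_1 t_c) = 34.4 × 0.5651 = 19.44 mg/L, and at the critical point k_r D_c = k_1 L, so D_c = (0.408/1.01) × 19.44 = 7.852 mg/L.
Minimum DO = C_s − D_c = 8.34 − 7.852 = 0.4877 mg/L.

t_c ≈ 1.40 d; D_c ≈ 7.85 mg/L; min DO ≈ 0.488 mg/L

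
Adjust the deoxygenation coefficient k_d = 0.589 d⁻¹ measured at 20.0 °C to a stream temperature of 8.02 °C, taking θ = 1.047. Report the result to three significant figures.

k_d ≈ 0.340 d⁻¹

k_d(T₂) = k_d(T₁) · θ^(T₂−T₁) = 0.589 × 1.047^(8.02−20.0)
= 0.589 × 1.047^-12.0 = 0.589 × 0.5768 = 0.3397 d⁻¹.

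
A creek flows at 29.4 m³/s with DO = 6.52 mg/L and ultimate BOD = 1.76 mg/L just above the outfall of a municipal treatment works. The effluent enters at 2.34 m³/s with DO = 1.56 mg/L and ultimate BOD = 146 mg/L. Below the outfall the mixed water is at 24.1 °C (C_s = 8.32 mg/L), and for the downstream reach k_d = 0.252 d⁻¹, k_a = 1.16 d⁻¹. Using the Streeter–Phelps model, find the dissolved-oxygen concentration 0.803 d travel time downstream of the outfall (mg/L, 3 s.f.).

Mixed DO = (29.4×6.52 + 2.34×1.56)/(29.4+2.34) = 195.3/31.74 = 6.154 mg/L.
Mixed L₀ = (29.4×1.76 + 2.34×146)/(31.74) = 393.4/31.74 = 12.39 mg/L.
Initial deficit D₀ = C_s − DO₀ = 8.32 − 6.154 = 2.166 mg/L.
D(0.803) = [0.252×12.39/(1.16−0.252)](e^(−0.252×0.803) − e^(−1.16×0.803)) + 2.166 e^(−1.16×0.803)
= 3.440 × (0.8168 − 0.3940) + 2.166 × 0.3940 = 2.308 mg/L.
DO = 8.32 − 2.308 = 6.012 mg/L.

DO ≈ 6.01 mg/L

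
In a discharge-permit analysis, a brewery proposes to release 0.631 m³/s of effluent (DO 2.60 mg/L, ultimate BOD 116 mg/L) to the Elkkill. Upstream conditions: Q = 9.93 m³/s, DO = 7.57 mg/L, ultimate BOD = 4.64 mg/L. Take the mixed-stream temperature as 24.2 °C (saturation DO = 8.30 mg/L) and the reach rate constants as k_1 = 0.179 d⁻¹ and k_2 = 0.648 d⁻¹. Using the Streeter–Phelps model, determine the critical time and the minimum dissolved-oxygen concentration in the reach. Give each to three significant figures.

t_c ≈ 2.16 d; minimum DO ≈ 6.18 mg/L

Mixed DO = (9.93×7.57 + 0.631×2.60)/(9.93+0.631) = 76.81/10.56 = 7.273 mg/L.
Mixed L₀ = (9.93×4.64 + 0.631×116)/(10.56) = 119.3/10.56 = 11.29 mg/L.
Initial deficit D₀ = C_s − DO₀ = 8.30 − 7.273 = 1.027 mg/L.
t_c = (1/0.4690) ln[(0.648/0.179)(1 − 1.027×0.4690/(0.179×11.29))] = 2.132 × ln(2.758) = 2.163 d.
D_c = (0.179/0.648) × 11.29 × e^(−0.179×2.163) = 0.2762 × 11.29 × 0.6790 = 2.118 mg/L.
Minimum DO = 8.30 − 2.118 = 6.182 mg/L.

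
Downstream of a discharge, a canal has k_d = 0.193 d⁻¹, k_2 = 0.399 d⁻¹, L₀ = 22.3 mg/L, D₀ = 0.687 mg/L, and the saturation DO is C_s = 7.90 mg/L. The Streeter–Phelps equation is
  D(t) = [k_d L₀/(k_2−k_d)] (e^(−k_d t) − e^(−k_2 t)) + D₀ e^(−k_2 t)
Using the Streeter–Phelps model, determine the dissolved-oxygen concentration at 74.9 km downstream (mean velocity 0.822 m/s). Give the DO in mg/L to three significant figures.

Travel time t = x/v = 74.9 km / (0.822 m/s) = 74900 m / 0.822 m/s = 91120 s = 1.055 d.
k_d L₀/(k_2−k_d) = 0.193×22.3/(0.399−0.193) = 4.304/0.2060 = 20.89 mg/L.
e^(−k_d t) = e^(−0.193×1.055) = 0.8158; e^(−k_2 t) = e^(−0.399×1.055) = 0.6565.
D = 20.89 × (0.8158 − 0.6565) + 0.687 × 0.6565 = 3.328 + 0.4510 = 3.779 mg/L.
DO = C_s − D = 7.90 − 3.779 = 4.121 mg/L.

DO ≈ 4.12 mg/L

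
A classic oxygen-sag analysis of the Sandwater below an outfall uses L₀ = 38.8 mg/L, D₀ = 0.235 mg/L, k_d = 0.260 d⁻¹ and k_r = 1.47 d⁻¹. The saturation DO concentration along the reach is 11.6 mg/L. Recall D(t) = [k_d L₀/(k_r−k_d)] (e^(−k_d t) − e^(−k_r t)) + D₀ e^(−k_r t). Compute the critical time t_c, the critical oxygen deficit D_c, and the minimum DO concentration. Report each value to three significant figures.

t_c ≈ 1.41 d; D_c ≈ 4.76 mg/L; min DO ≈ 6.84 mg/L

With k_r/k_d = 5.654 and 1 − D₀(k_r−k_d)/(k_d L₀) = 0.9718,
t_c = ln(5.654 × 0.9718) / (1.47 − 0.260) = ln(5.494) / 1.210 = 1.704/1.210 = 1.408 d.
L(t_c) = L₀ e^(−k_d t_c) = 38.8 × 0.6934 = 26.91 mg/L, and at the critical point k_r D_c = k_d L, so D_c = (0.260/1.47) × 26.91 = 4.759 mg/L.
Minimum DO = C_s − D_c = 11.6 − 4.759 = 6.841 mg/L.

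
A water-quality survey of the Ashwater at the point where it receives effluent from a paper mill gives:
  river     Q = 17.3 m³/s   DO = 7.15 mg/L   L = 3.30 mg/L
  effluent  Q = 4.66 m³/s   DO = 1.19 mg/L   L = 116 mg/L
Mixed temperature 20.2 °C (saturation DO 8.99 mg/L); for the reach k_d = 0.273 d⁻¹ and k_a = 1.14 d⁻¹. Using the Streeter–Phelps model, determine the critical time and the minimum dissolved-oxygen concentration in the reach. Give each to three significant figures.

t_c ≈ 1.13 d; minimum DO ≈ 4.20 mg/L

Mixed DO = (17.3×7.15 + 4.66×1.19)/(17.3+4.66) = 129.2/21.96 = 5.885 mg/L.
Mixed L₀ = (17.3×3.30 + 4.66×116)/(21.96) = 597.7/21.96 = 27.22 mg/L.
Initial deficit D₀ = C_s − DO₀ = 8.99 − 5.885 = 3.105 mg/L.
t_c = (1/0.8670) ln[(1.14/0.273)(1 − 3.105×0.8670/(0.273×27.22))] = 1.153 × ln(2.663) = 1.130 d.
D_c = (0.273/1.14) × 27.22 × e^(−0.273×1.130) = 0.2395 × 27.22 × 0.7346 = 4.788 mg/L.
Minimum DO = 8.99 − 4.788 = 4.202 mg/L.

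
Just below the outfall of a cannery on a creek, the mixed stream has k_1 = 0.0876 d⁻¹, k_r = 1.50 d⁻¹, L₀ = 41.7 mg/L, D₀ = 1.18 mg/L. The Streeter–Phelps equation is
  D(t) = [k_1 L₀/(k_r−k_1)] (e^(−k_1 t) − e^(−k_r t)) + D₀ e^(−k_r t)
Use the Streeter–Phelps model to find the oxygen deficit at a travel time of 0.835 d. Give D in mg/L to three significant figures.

k_1 L₀/(k_r−k_1) = 0.0876×41.7/(1.50−0.0876) = 3.653/1.412 = 2.586 mg/L.
e^(−k_1 t) = e^(−0.0876×0.8350) = 0.9295; e^(−k_r t) = e^(−1.50×0.8350) = 0.2858.
D = 2.586 × (0.9295 − 0.2858) + 1.18 × 0.2858 = 1.665 + 0.3372 = 2.002 mg/L.

D ≈ 2.00 mg/L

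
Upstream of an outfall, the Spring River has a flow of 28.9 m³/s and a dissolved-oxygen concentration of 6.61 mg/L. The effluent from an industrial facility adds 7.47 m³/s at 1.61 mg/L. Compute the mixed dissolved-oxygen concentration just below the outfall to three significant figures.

5.58 mg/L

Flow-weighted mixing: C = (Q_r C_r + Q_w C_w)/(Q_r + Q_w)
= (28.9×6.61 + 7.47×1.61)/(28.9 + 7.47) = 203.1/36.37 = 5.583 mg/L.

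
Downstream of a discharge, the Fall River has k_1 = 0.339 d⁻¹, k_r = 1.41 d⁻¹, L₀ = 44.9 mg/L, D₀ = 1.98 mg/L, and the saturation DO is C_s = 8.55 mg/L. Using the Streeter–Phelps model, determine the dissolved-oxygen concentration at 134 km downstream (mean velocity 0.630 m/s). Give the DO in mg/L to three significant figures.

DO ≈ 2.76 mg/L

Travel time t = x/v = 134 km / (0.630 m/s) = 134000 m / 0.630 m/s = 212700 s = 2.462 d.
k_1 L₀/(k_r−k_1) = 0.339×44.9/(1.41−0.339) = 15.22/1.071 = 14.21 mg/L.
e^(−k_1 t) = e^(−0.339×2.462) = 0.4341; e^(−k_r t) = e^(−1.41×2.462) = 0.03108.
D = 14.21 × (0.4341 − 0.03108) + 1.98 × 0.03108 = 5.727 + 0.06154 = 5.789 mg/L.
DO = C_s − D = 8.55 − 5.789 = 2.761 mg/L.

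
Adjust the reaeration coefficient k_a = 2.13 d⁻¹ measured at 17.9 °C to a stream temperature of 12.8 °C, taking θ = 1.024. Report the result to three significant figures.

k_a ≈ 1.89 d⁻¹

k_a(T₂) = k_a(T₁) · θ^(T₂−T₁) = 2.13 × 1.024^(12.8−17.9)
= 2.13 × 1.024^-5.10 = 2.13 × 0.8861 = 1.887 d⁻¹.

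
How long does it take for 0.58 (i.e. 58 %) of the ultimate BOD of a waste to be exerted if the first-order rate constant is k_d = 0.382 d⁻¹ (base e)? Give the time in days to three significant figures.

y/L₀ = 1 − e^(−k_d t) = 0.58 ⇒ e^(−k_d t) = 0.420
t = −ln(0.420) / 0.382 = 0.8675 / 0.382 = 2.271 d.

t ≈ 2.27 d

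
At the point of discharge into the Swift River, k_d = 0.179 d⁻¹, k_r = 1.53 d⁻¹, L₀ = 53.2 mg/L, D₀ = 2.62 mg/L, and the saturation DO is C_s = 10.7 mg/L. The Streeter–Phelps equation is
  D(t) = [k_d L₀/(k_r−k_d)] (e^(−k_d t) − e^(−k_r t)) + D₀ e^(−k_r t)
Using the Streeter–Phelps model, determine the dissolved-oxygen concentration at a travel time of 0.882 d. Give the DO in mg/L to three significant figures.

k_d L₀/(k_r−k_d) = 0.179×53.2/(1.53−0.179) = 9.523/1.351 = 7.049 mg/L.
e^(−k_d t) = e^(−0.179×0.8820) = 0.8540; e^(−k_r t) = e^(−1.53×0.8820) = 0.2594.
D = 7.049 × (0.8540 − 0.2594) + 2.62 × 0.2594 = 4.191 + 0.6796 = 4.871 mg/L.
DO = C_s − D = 10.7 − 4.871 = 5.829 mg/L.

DO ≈ 5.83 mg/L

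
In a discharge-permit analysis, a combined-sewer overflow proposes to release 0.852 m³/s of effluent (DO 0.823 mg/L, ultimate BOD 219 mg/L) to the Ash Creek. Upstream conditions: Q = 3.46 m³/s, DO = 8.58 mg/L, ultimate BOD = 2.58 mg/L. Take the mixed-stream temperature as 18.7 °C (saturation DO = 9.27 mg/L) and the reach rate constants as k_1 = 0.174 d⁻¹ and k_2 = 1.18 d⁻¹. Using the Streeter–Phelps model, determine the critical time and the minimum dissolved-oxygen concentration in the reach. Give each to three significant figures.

t_c ≈ 1.57 d; minimum DO ≈ 4.18 mg/L

Mixed DO = (3.46×8.58 + 0.852×0.823)/(3.46+0.852) = 30.39/4.312 = 7.047 mg/L.
Mixed L₀ = (3.46×2.58 + 0.852×219)/(4.312) = 195.5/4.312 = 45.34 mg/L.
Initial deficit D₀ = C_s − DO₀ = 9.27 − 7.047 = 2.223 mg/L.
t_c = (1/1.006) ln[(1.18/0.174)(1 − 2.223×1.006/(0.174×45.34))] = 0.9940 × ln(4.860) = 1.572 d.
D_c = (0.174/1.18) × 45.34 × e^(−0.174×1.572) = 0.1475 × 45.34 × 0.7608 = 5.086 mg/L.
Minimum DO = 9.27 − 5.086 = 4.184 mg/L.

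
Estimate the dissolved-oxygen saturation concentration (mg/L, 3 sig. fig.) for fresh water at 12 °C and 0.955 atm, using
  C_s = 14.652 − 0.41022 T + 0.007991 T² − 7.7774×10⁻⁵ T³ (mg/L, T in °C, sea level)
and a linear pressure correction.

C_s ≈ 10.3 mg/L

At sea level: C_s = 14.652 − 0.41022×12 + 0.007991×12² − 7.7774×10⁻⁵×12³ = 10.75 mg/L.
Pressure correction: C_s' = 10.75 × 0.955 = 10.26 mg/L.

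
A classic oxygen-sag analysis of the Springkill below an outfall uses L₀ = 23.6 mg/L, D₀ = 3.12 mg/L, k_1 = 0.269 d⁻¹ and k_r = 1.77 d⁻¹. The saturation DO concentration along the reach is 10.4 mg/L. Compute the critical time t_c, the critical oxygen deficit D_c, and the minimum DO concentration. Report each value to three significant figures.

With k_r/k_1 = 6.580 and 1 − D₀(k_r−k_1)/(k_1 L₀) = 0.2623,
t_c = ln(6.580 × 0.2623) / (1.77 − 0.269) = ln(1.726) / 1.501 = 0.5458/1.501 = 0.3636 d.
D_c = (k_1/k_r) L₀ e^(−k_1 t_c) = (0.269/1.77) × 23.6 × e^(−0.269×0.3636) = 0.1520 × 23.6 × 0.9068 = 3.252 mg/L.
Minimum DO = C_s − D_c = 10.4 − 3.252 = 7.148 mg/L.

t_c ≈ 0.364 d; D_c ≈ 3.25 mg/L; min DO ≈ 7.15 mg/L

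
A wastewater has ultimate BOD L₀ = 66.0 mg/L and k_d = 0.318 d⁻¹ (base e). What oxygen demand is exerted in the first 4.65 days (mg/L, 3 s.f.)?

y ≈ 51.0 mg/L

y_t = L₀(1 − e^(−k_d t)) = 66.0 × (1 − e^(−0.318×4.65))
= 66.0 × (1 − 0.2279) = 66.0 × 0.7721 = 50.96 mg/L.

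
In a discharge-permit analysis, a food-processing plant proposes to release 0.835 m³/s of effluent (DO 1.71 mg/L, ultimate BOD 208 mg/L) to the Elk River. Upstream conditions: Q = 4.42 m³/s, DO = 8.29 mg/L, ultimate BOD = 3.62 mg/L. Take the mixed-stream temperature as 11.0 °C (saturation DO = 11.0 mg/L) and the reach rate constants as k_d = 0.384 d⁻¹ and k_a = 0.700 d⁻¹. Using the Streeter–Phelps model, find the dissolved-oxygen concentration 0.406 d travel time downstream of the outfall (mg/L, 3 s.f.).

Mixed DO = (4.42×8.29 + 0.835×1.71)/(4.42+0.835) = 38.07/5.255 = 7.244 mg/L.
Mixed L₀ = (4.42×3.62 + 0.835×208)/(5.255) = 189.7/5.255 = 36.10 mg/L.
Initial deficit D₀ = C_s − DO₀ = 11.0 − 7.244 = 3.756 mg/L.
D(0.406) = [0.384×36.10/(0.700−0.384)](e^(−0.384×0.406) − e^(−0.700×0.406)) + 3.756 e^(−0.700×0.406)
= 43.86 × (0.8556 − 0.7526) + 3.756 × 0.7526 = 7.345 mg/L.
DO = 11.0 − 7.345 = 3.655 mg/L.

DO ≈ 3.65 mg/L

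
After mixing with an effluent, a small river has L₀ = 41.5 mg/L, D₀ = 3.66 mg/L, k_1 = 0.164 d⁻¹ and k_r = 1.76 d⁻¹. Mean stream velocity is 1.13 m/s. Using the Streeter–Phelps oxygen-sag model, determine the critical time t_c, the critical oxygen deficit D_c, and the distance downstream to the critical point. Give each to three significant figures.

t_c ≈ 0.263 d; D_c ≈ 3.70 mg/L; x_c ≈ 25.7 km

With k_r/k_1 = 10.73 and 1 − D₀(k_r−k_1)/(k_1 L₀) = 0.1417,
t_c = ln(10.73 × 0.1417) / (1.76 − 0.164) = ln(1.521) / 1.596 = 0.4194/1.596 = 0.2628 d.
D_c = (k_1/k_r) L₀ e^(−k_1 t_c) = (0.164/1.76) × 41.5 × e^(−0.164×0.2628) = 0.09318 × 41.5 × 0.9578 = 3.704 mg/L.
x_c = v t_c = 1.13 m/s × 0.2628 d × 86400 s/d = 25660 m ≈ 25.7 km.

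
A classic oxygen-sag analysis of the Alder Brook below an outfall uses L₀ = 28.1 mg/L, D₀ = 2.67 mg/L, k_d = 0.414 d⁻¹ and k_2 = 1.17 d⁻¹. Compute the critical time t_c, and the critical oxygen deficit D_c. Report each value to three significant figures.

t_c = [1/(k_2−k_d)] ln[(k_2/k_d)(1 − D₀(k_2−k_d)/(k_d L₀))]
= [1/(1.17−0.414)] ln[(1.17/0.414)(1 − 2.67×0.7560/(0.414×28.1))]
= (1/0.7560) ln[2.826 × 0.8265] = 1.323 × ln(2.336) = 1.323 × 0.8483 = 1.122 d.
D_c = (k_d/k_2) L₀ e^(−k_d t_c) = (0.414/1.17) × 28.1 × e^(−0.414×1.122) = 0.3538 × 28.1 × 0.6284 = 6.248 mg/L.

t_c ≈ 1.12 d; D_c ≈ 6.25 mg/L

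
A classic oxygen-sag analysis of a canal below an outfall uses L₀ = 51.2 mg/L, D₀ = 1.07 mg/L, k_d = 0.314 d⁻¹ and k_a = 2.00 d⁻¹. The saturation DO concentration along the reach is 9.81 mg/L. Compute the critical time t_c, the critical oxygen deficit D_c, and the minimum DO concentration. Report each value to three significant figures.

At the critical point dD/dt = 0, so k_d L₀ e^(−k_d t) = k_a D. Substituting D(t) from the Streeter–Phelps equation and solving for t gives
t_c = ln[(k_a/k_d)(1 − D₀(k_a−k_d)/(k_d L₀))] / (k_a−k_d).
Here k_a−k_d = 1.686 d⁻¹ and 1 − D₀(k_a−k_d)/(k_d L₀) = 1 − 1.07×1.686/(0.314×51.2) = 0.8878, so
t_c = ln(6.369 × 0.8878) / 1.686 = 1.732 / 1.686 = 1.028 d.
L(t_c) = L₀ e^(−k_d t_c) = 51.2 × 0.7242 = 37.08 mg/L, and at the critical point k_a D_c = k_d L, so D_c = (0.314/2.00) × 37.08 = 5.822 mg/L.
Minimum DO = C_s − D_c = 9.81 − 5.822 = 3.988 mg/L.

t_c ≈ 1.03 d; D_c ≈ 5.82 mg/L; min DO ≈ 3.99 mg/L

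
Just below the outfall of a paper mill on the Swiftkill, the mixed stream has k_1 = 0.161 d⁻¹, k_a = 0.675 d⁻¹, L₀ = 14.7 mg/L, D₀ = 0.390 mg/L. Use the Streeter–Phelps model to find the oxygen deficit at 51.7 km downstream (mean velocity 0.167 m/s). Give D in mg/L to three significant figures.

Travel time t = x/v = 51.7 km / (0.167 m/s) = 51700 m / 0.167 m/s = 309600 s = 3.583 d.
k_1 L₀/(k_a−k_1) = 0.161×14.7/(0.675−0.161) = 2.367/0.5140 = 4.604 mg/L.
e^(−k_1 t) = e^(−0.161×3.583) = 0.5616; e^(−k_a t) = e^(−0.675×3.583) = 0.08905.
D = 4.604 × (0.5616 − 0.08905) + 0.390 × 0.08905 = 2.176 + 0.03473 = 2.211 mg/L.

D ≈ 2.21 mg/L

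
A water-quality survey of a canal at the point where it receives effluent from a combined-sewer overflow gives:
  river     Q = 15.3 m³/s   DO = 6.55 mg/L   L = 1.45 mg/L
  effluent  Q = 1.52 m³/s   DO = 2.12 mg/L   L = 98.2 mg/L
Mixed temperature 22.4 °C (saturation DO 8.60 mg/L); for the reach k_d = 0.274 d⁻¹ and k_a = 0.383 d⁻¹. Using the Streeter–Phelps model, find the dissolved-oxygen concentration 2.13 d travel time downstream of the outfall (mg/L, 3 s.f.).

DO ≈ 4.55 mg/L

Mixed DO = (15.3×6.55 + 1.52×2.12)/(15.3+1.52) = 103.4/16.82 = 6.150 mg/L.
Mixed L₀ = (15.3×1.45 + 1.52×98.2)/(16.82) = 171.4/16.82 = 10.19 mg/L.
Initial deficit D₀ = C_s − DO₀ = 8.60 − 6.150 = 2.450 mg/L.
D(2.13) = [0.274×10.19/(0.383−0.274)](e^(−0.274×2.13) − e^(−0.383×2.13)) + 2.450 e^(−0.383×2.13)
= 25.62 × (0.5579 − 0.4423) + 2.450 × 0.4423 = 4.045 mg/L.
DO = 8.60 − 4.045 = 4.555 mg/L.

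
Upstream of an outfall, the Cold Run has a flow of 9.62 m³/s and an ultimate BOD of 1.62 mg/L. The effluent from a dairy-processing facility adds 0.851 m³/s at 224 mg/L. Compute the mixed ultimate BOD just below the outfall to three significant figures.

Flow-weighted mixing: C = (Q_r C_r + Q_w C_w)/(Q_r + Q_w)
= (9.62×1.62 + 0.851×224)/(9.62 + 0.851) = 206.2/10.47 = 19.69 mg/L.

19.7 mg/L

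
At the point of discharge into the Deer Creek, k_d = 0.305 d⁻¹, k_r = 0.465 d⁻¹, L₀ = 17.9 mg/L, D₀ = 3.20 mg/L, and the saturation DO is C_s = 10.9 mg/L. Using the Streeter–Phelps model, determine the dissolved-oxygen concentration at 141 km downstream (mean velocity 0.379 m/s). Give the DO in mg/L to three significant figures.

DO ≈ 5.90 mg/L

Travel time t = x/v = 141 km / (0.379 m/s) = 141000 m / 0.379 m/s = 372000 s = 4.306 d.
k_d L₀/(k_r−k_d) = 0.305×17.9/(0.465−0.305) = 5.459/0.1600 = 34.12 mg/L.
e^(−k_d t) = e^(−0.305×4.306) = 0.2689; e^(−k_r t) = e^(−0.465×4.306) = 0.1350.
D = 34.12 × (0.2689 − 0.1350) + 3.20 × 0.1350 = 4.569 + 0.4321 = 5.001 mg/L.
DO = C_s − D = 10.9 − 5.001 = 5.899 mg/L.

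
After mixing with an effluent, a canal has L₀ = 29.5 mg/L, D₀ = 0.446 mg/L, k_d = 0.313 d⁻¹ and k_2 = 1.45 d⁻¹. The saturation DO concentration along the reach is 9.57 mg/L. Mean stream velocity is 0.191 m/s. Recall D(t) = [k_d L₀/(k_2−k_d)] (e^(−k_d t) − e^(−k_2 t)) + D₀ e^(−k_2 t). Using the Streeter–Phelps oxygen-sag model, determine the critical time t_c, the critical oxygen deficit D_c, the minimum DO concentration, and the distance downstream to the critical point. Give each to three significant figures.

t_c ≈ 1.30 d; D_c ≈ 4.24 mg/L; min DO ≈ 5.33 mg/L; x_c ≈ 21.4 km

With k_2/k_d = 4.633 and 1 − D₀(k_2−k_d)/(k_d L₀) = 0.9451,
t_c = ln(4.633 × 0.9451) / (1.45 − 0.313) = ln(4.378) / 1.137 = 1.477/1.137 = 1.299 d.
D_c = (k_d/k_2) L₀ e^(−k_d t_c) = (0.313/1.45) × 29.5 × e^(−0.313×1.299) = 0.2159 × 29.5 × 0.6660 = 4.241 mg/L.
Minimum DO = C_s − D_c = 9.57 − 4.241 = 5.329 mg/L.
x_c = v t_c = 0.191 m/s × 1.299 d × 86400 s/d = 21430 m ≈ 21.4 km.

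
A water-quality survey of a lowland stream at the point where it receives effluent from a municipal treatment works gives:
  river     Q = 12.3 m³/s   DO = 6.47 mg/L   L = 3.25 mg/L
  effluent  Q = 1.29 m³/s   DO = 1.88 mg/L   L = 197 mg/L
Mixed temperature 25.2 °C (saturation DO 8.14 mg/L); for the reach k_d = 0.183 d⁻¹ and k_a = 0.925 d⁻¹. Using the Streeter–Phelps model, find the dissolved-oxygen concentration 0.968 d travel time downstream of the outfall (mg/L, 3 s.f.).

DO ≈ 4.99 mg/L

Mixed DO = (12.3×6.47 + 1.29×1.88)/(12.3+1.29) = 82.01/13.59 = 6.034 mg/L.
Mixed L₀ = (12.3×3.25 + 1.29×197)/(13.59) = 294.1/13.59 = 21.64 mg/L.
Initial deficit D₀ = C_s − DO₀ = 8.14 − 6.034 = 2.106 mg/L.
D(0.968) = [0.183×21.64/(0.925−0.183)](e^(−0.183×0.968) − e^(−0.925×0.968)) + 2.106 e^(−0.925×0.968)
= 5.337 × (0.8377 − 0.4084) + 2.106 × 0.4084 = 3.151 mg/L.
DO = 8.14 − 3.151 = 4.989 mg/L.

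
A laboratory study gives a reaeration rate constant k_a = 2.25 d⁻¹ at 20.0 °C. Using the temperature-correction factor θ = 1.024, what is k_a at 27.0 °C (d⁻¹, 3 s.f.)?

k_a ≈ 2.66 d⁻¹

k_a(T₂) = k_a(T₁) · θ^(T₂−T₁) = 2.25 × 1.024^(27.0−20.0)
= 2.25 × 1.024^7.00 = 2.25 × 1.181 = 2.656 d⁻¹.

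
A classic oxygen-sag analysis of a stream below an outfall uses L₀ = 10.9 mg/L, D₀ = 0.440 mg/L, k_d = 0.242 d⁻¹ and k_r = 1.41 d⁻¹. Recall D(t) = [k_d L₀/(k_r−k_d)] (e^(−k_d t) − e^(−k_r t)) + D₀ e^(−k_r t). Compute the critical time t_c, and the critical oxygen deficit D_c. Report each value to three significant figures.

With k_r/k_d = 5.826 and 1 − D₀(k_r−k_d)/(k_d L₀) = 0.8052,
t_c = ln(5.826 × 0.8052) / (1.41 − 0.242) = ln(4.691) / 1.168 = 1.546/1.168 = 1.323 d.
D_c = (k_d/k_r) L₀ e^(−k_d t_c) = (0.242/1.41) × 10.9 × e^(−0.242×1.323) = 0.1716 × 10.9 × 0.7260 = 1.358 mg/L.

t_c ≈ 1.32 d; D_c ≈ 1.36 mg/L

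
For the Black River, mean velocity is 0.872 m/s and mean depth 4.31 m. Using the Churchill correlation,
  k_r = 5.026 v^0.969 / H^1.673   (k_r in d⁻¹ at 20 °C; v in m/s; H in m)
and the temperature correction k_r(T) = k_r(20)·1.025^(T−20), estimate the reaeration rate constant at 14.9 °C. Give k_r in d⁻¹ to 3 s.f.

k_r ≈ 0.337 d⁻¹

k_r(20) = 5.026 × 0.872^0.969 / 4.31^1.673 = 5.026 × 0.8757 / 11.52 = 0.3820 d⁻¹.
k_r(14.9) = 0.3820 × 1.025^(14.9−20) = 0.3820 × 0.8817 = 0.3368 d⁻¹.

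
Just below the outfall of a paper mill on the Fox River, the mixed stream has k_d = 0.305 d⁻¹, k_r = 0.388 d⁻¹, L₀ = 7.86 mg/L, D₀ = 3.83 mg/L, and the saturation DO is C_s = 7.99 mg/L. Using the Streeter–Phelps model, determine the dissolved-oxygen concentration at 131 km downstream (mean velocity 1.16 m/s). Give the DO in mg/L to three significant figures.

DO ≈ 3.69 mg/L

Travel time t = x/v = 131 km / (1.16 m/s) = 131000 m / 1.16 m/s = 112900 s = 1.307 d.
k_d L₀/(k_r−k_d) = 0.305×7.86/(0.388−0.305) = 2.397/0.08300 = 28.88 mg/L.
e^(−k_d t) = e^(−0.305×1.307) = 0.6712; e^(−k_r t) = e^(−0.388×1.307) = 0.6022.
D = 28.88 × (0.6712 − 0.6022) + 3.83 × 0.6022 = 1.993 + 2.306 = 4.300 mg/L.
DO = C_s − D = 7.99 − 4.300 = 3.690 mg/L.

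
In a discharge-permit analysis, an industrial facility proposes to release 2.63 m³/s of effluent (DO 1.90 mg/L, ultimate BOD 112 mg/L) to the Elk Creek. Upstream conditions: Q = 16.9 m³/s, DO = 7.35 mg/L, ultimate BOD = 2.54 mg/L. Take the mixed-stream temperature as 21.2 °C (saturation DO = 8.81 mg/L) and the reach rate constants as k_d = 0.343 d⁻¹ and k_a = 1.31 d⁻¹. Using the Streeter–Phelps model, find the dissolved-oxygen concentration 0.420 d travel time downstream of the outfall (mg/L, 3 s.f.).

DO ≈ 5.77 mg/L

Mixed DO = (16.9×7.35 + 2.63×1.90)/(16.9+2.63) = 129.2/19.53 = 6.616 mg/L.
Mixed L₀ = (16.9×2.54 + 2.63×112)/(19.53) = 337.5/19.53 = 17.28 mg/L.
Initial deficit D₀ = C_s − DO₀ = 8.81 − 6.616 = 2.194 mg/L.
D(0.420) = [0.343×17.28/(1.31−0.343)](e^(−0.343×0.420) − e^(−1.31×0.420)) + 2.194 e^(−1.31×0.420)
= 6.129 × (0.8658 − 0.5768) + 2.194 × 0.5768 = 3.037 mg/L.
DO = 8.81 − 3.037 = 5.773 mg/L.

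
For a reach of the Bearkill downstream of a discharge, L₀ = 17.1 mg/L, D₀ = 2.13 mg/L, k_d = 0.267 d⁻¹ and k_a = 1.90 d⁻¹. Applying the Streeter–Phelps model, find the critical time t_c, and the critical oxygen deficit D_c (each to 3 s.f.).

t_c = [1/(k_a−k_d)] ln[(k_a/k_d)(1 − D₀(k_a−k_d)/(k_d L₀))]
= [1/(1.90−0.267)] ln[(1.90/0.267)(1 − 2.13×1.633/(0.267×17.1))]
= (1/1.633) ln[7.116 × 0.2382] = 0.6124 × ln(1.695) = 0.6124 × 0.5276 = 0.3231 d.
L(t_c) = L₀ e^(−k_d t_c) = 17.1 × 0.9174 = 15.69 mg/L, and at the critical point k_a D_c = k_d L, so D_c = (0.267/1.90) × 15.69 = 2.204 mg/L.

t_c ≈ 0.323 d; D_c ≈ 2.20 mg/L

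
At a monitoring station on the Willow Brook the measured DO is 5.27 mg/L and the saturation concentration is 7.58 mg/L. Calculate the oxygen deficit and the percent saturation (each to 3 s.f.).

D = C_s − C = 7.58 − 5.27 = 2.31 mg/L.
% saturation = 5.27/7.58 × 100 = 69.5 %.

D ≈ 2.31 mg/L; 69.5 % saturation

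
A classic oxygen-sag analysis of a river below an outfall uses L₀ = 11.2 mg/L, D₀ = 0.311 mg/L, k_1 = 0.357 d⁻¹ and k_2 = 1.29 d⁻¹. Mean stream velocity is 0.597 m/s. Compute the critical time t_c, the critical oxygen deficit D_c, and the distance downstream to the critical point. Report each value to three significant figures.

At the critical point dD/dt = 0, so k_1 L₀ e^(−k_1 t) = k_2 D. Substituting D(t) from the Streeter–Phelps equation and solving for t gives
t_c = ln[(k_2/k_1)(1 − D₀(k_2−k_1)/(k_1 L₀))] / (k_2−k_1).
Here k_2−k_1 = 0.9330 d⁻¹ and 1 − D₀(k_2−k_1)/(k_1 L₀) = 1 − 0.311×0.9330/(0.357×11.2) = 0.9274, so
t_c = ln(3.613 × 0.9274) / 0.9330 = 1.209 / 0.9330 = 1.296 d.
L(t_c) = L₀ e^(−k_1 t_c) = 11.2 × 0.6296 = 7.051 mg/L, and at the critical point k_2 D_c = k_1 L, so D_c = (0.357/1.29) × 7.051 = 1.951 mg/L.
x_c = v t_c = 0.597 m/s × 1.296 d × 86400 s/d = 66860 m ≈ 66.9 km.

t_c ≈ 1.30 d; D_c ≈ 1.95 mg/L; x_c ≈ 66.9 km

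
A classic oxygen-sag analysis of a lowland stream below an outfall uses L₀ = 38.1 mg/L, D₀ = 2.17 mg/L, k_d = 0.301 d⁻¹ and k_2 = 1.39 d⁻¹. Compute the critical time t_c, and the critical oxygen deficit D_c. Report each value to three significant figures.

At the critical point dD/dt = 0, so k_d L₀ e^(−k_d t) = k_2 D. Substituting D(t) from the Streeter–Phelps equation and solving for t gives
t_c = ln[(k_2/k_d)(1 − D₀(k_2−k_d)/(k_d L₀))] / (k_2−k_d).
Here k_2−k_d = 1.089 d⁻¹ and 1 − D₀(k_2−k_d)/(k_d L₀) = 1 − 2.17×1.089/(0.301×38.1) = 0.7939, so
t_c = ln(4.618 × 0.7939) / 1.089 = 1.299 / 1.089 = 1.193 d.
L(t_c) = L₀ e^(−k_d t_c) = 38.1 × 0.6983 = 26.61 mg/L, and at the critical point k_2 D_c = k_d L, so D_c = (0.301/1.39) × 26.61 = 5.761 mg/L.

t_c ≈ 1.19 d; D_c ≈ 5.76 mg/L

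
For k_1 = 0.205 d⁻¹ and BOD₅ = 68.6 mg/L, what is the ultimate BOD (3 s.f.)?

L₀ ≈ 107 mg/L

BOD₅ = L₀(1 − e^(−5k_1)) ⇒ L₀ = BOD₅ / (1 − e^(−5×0.205))
= 68.6 / (1 − 0.3588) = 68.6 / 0.6412 = 107.0 mg/L.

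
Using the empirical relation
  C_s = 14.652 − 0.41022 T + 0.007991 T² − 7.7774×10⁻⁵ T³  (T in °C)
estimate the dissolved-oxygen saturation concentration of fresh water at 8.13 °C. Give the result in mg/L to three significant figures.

C_s ≈ 11.8 mg/L

C_s = 14.652 − 0.41022×8.13 + 0.007991×8.13² − 7.7774×10⁻⁵×8.13³ = 11.80 mg/L.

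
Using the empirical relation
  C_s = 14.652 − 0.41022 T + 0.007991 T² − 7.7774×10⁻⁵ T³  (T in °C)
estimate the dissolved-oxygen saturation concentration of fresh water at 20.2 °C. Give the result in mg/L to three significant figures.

C_s = 14.652 − 0.41022×20.2 + 0.007991×20.2² − 7.7774×10⁻⁵×20.2³ = 8.985 mg/L.

C_s ≈ 8.99 mg/L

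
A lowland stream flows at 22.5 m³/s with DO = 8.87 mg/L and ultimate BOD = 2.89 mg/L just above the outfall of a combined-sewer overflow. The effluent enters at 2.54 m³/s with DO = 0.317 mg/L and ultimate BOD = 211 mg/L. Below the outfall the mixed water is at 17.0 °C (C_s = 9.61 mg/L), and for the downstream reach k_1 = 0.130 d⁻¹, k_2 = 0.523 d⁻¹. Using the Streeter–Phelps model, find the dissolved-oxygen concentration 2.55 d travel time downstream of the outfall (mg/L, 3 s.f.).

Mixed DO = (22.5×8.87 + 2.54×0.317)/(22.5+2.54) = 200.4/25.04 = 8.002 mg/L.
Mixed L₀ = (22.5×2.89 + 2.54×211)/(25.04) = 601.0/25.04 = 24.00 mg/L.
Initial deficit D₀ = C_s − DO₀ = 9.61 − 8.002 = 1.608 mg/L.
D(2.55) = [0.130×24.00/(0.523−0.130)](e^(−0.130×2.55) − e^(−0.523×2.55)) + 1.608 e^(−0.523×2.55)
= 7.939 × (0.7178 − 0.2635) + 1.608 × 0.2635 = 4.031 mg/L.
DO = 9.61 − 4.031 = 5.579 mg/L.

DO ≈ 5.58 mg/L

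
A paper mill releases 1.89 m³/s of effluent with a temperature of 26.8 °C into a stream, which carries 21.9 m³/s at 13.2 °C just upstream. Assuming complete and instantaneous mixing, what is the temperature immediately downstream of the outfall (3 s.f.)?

14.3 °C

Flow-weighted mixing: C = (Q_r C_r + Q_w C_w)/(Q_r + Q_w)
= (21.9×13.2 + 1.89×26.8)/(21.9 + 1.89) = 339.7/23.79 = 14.28 °C.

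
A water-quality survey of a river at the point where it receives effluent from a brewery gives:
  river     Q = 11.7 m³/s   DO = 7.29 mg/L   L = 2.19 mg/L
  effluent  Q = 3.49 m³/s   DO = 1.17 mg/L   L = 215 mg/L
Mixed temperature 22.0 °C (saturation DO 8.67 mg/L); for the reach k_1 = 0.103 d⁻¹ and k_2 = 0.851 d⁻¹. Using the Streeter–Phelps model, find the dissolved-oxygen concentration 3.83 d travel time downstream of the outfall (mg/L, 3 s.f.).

Mixed DO = (11.7×7.29 + 3.49×1.17)/(11.7+3.49) = 89.38/15.19 = 5.884 mg/L.
Mixed L₀ = (11.7×2.19 + 3.49×215)/(15.19) = 776.0/15.19 = 51.08 mg/L.
Initial deficit D₀ = C_s − DO₀ = 8.67 − 5.884 = 2.786 mg/L.
D(3.83) = [0.103×51.08/(0.851−0.103)](e^(−0.103×3.83) − e^(−0.851×3.83)) + 2.786 e^(−0.851×3.83)
= 7.034 × (0.6740 − 0.03841) + 2.786 × 0.03841 = 4.578 mg/L.
DO = 8.67 − 4.578 = 4.092 mg/L.

DO ≈ 4.09 mg/L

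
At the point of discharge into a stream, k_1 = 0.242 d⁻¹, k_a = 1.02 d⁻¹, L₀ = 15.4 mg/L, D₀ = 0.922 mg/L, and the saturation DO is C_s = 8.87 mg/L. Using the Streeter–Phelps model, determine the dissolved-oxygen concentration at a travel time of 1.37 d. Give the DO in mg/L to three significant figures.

k_1 L₀/(k_a−k_1) = 0.242×15.4/(1.02−0.242) = 3.727/0.7780 = 4.790 mg/L.
e^(−k_1 t) = e^(−0.242×1.370) = 0.7178; e^(−k_a t) = e^(−1.02×1.370) = 0.2472.
D = 4.790 × (0.7178 − 0.2472) + 0.922 × 0.2472 = 2.254 + 0.2280 = 2.482 mg/L.
DO = C_s − D = 8.87 − 2.482 = 6.388 mg/L.

DO ≈ 6.39 mg/L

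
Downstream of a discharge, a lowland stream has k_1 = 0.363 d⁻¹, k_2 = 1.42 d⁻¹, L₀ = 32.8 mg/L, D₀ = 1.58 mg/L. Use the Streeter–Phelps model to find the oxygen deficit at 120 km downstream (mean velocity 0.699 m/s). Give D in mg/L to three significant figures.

D ≈ 4.90 mg/L

Travel time t = x/v = 120 km / (0.699 m/s) = 120000 m / 0.699 m/s = 171700 s = 1.987 d.
k_1 L₀/(k_2−k_1) = 0.363×32.8/(1.42−0.363) = 11.91/1.057 = 11.26 mg/L.
e^(−k_1 t) = e^(−0.363×1.987) = 0.4861; e^(−k_2 t) = e^(−1.42×1.987) = 0.05952.
D = 11.26 × (0.4861 − 0.05952) + 1.58 × 0.05952 = 4.806 + 0.09404 = 4.900 mg/L.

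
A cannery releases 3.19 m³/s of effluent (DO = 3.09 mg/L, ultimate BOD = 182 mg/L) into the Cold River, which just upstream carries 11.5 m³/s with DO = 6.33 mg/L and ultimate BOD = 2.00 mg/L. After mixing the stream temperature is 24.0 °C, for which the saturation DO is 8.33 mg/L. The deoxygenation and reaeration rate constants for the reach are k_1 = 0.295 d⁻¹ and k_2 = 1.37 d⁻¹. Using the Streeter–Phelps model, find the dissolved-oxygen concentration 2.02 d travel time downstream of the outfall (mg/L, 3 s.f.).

Mixed DO = (11.5×6.33 + 3.19×3.09)/(11.5+3.19) = 82.65/14.69 = 5.626 mg/L.
Mixed L₀ = (11.5×2.00 + 3.19×182)/(14.69) = 603.6/14.69 = 41.09 mg/L.
Initial deficit D₀ = C_s − DO₀ = 8.33 − 5.626 = 2.704 mg/L.
D(2.02) = [0.295×41.09/(1.37−0.295)](e^(−0.295×2.02) − e^(−1.37×2.02)) + 2.704 e^(−1.37×2.02)
= 11.28 × (0.5511 − 0.06283) + 2.704 × 0.06283 = 5.675 mg/L.
DO = 8.33 − 5.675 = 2.655 mg/L.

DO ≈ 2.66 mg/L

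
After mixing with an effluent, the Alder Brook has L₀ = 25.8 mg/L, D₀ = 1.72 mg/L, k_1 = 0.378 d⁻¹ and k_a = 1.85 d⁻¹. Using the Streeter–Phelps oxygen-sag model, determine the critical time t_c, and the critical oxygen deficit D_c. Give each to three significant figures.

t_c ≈ 0.875 d; D_c ≈ 3.79 mg/L

With k_a/k_1 = 4.894 and 1 − D₀(k_a−k_1)/(k_1 L₀) = 0.7404,
t_c = ln(4.894 × 0.7404) / (1.85 − 0.378) = ln(3.624) / 1.472 = 1.287/1.472 = 0.8746 d.
D_c = (k_1/k_a) L₀ e^(−k_1 t_c) = (0.378/1.85) × 25.8 × e^(−0.378×0.8746) = 0.2043 × 25.8 × 0.7185 = 3.788 mg/L.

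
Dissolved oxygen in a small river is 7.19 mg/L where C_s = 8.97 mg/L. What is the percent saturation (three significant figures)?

80.2 % saturation

% saturation = C/C_s × 100 = 7.19/8.97 × 100 = 80.2 %.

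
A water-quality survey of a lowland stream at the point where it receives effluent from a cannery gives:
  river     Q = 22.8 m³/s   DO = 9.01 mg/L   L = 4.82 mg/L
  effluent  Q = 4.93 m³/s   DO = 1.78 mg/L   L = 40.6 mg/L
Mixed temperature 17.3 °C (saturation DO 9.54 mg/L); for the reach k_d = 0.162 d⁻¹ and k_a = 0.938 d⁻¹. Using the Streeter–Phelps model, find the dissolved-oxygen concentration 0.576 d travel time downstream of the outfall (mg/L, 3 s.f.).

Mixed DO = (22.8×9.01 + 4.93×1.78)/(22.8+4.93) = 214.2/27.73 = 7.725 mg/L.
Mixed L₀ = (22.8×4.82 + 4.93×40.6)/(27.73) = 310.1/27.73 = 11.18 mg/L.
Initial deficit D₀ = C_s − DO₀ = 9.54 − 7.725 = 1.815 mg/L.
D(0.576) = [0.162×11.18/(0.938−0.162)](e^(−0.162×0.576) − e^(−0.938×0.576)) + 1.815 e^(−0.938×0.576)
= 2.334 × (0.9109 − 0.5826) + 1.815 × 0.5826 = 1.824 mg/L.
DO = 9.54 − 1.824 = 7.716 mg/L.

DO ≈ 7.72 mg/L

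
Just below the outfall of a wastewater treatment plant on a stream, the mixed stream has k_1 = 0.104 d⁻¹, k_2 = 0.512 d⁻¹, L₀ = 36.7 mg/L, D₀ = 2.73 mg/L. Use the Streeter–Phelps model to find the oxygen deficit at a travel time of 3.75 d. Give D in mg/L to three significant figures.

k_1 L₀/(k_2−k_1) = 0.104×36.7/(0.512−0.104) = 3.817/0.4080 = 9.355 mg/L.
e^(−k_1 t) = e^(−0.104×3.750) = 0.6771; e^(−k_2 t) = e^(−0.512×3.750) = 0.1466.
D = 9.355 × (0.6771 − 0.1466) + 2.73 × 0.1466 = 4.962 + 0.4002 = 5.363 mg/L.

D ≈ 5.36 mg/L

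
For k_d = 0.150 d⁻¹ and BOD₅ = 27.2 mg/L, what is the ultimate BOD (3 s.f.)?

L₀ ≈ 51.6 mg/L

BOD₅ = L₀(1 − e^(−5k_d)) ⇒ L₀ = BOD₅ / (1 − e^(−5×0.150))
= 27.2 / (1 − 0.4724) = 27.2 / 0.5276 = 51.55 mg/L.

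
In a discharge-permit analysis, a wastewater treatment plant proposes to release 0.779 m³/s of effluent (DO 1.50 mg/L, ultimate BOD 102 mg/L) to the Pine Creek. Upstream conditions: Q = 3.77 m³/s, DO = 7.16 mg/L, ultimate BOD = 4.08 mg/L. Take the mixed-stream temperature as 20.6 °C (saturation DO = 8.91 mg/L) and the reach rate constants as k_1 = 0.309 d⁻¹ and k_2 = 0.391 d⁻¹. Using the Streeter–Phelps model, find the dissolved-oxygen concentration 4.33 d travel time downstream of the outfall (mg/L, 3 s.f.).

DO ≈ 2.25 mg/L

Mixed DO = (3.77×7.16 + 0.779×1.50)/(3.77+0.779) = 28.16/4.549 = 6.191 mg/L.
Mixed L₀ = (3.77×4.08 + 0.779×102)/(4.549) = 94.84/4.549 = 20.85 mg/L.
Initial deficit D₀ = C_s − DO₀ = 8.91 − 6.191 = 2.719 mg/L.
D(4.33) = [0.309×20.85/(0.391−0.309)](e^(−0.309×4.33) − e^(−0.391×4.33)) + 2.719 e^(−0.391×4.33)
= 78.56 × (0.2624 − 0.1840) + 2.719 × 0.1840 = 6.661 mg/L.
DO = 8.91 − 6.661 = 2.249 mg/L.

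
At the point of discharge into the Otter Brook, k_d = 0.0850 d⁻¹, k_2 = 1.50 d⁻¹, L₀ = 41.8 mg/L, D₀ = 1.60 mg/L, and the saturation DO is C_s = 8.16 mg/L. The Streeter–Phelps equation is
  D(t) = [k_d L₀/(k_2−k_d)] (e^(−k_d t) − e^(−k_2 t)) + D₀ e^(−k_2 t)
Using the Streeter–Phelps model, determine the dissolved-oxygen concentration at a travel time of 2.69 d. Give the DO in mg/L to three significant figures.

k_d L₀/(k_2−k_d) = 0.0850×41.8/(1.50−0.0850) = 3.553/1.415 = 2.511 mg/L.
e^(−k_d t) = e^(−0.0850×2.690) = 0.7956; e^(−k_2 t) = e^(−1.50×2.690) = 0.01769.
D = 2.511 × (0.7956 − 0.01769) + 1.60 × 0.01769 = 1.953 + 0.02830 = 1.982 mg/L.
DO = C_s − D = 8.16 − 1.982 = 6.178 mg/L.

DO ≈ 6.18 mg/L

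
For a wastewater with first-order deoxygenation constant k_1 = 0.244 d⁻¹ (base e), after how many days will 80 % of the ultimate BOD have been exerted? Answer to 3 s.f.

y/L₀ = 1 − e^(−k_1 t) = 0.80 ⇒ e^(−k_1 t) = 0.200
t = −ln(0.200) / 0.244 = 1.609 / 0.244 = 6.596 d.

t ≈ 6.60 d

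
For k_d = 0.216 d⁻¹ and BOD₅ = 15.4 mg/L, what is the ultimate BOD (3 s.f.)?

L₀ ≈ 23.3 mg/L

BOD₅ = L₀(1 − e^(−5k_d)) ⇒ L₀ = BOD₅ / (1 − e^(−5×0.216))
= 15.4 / (1 − 0.3396) = 15.4 / 0.6604 = 23.32 mg/L.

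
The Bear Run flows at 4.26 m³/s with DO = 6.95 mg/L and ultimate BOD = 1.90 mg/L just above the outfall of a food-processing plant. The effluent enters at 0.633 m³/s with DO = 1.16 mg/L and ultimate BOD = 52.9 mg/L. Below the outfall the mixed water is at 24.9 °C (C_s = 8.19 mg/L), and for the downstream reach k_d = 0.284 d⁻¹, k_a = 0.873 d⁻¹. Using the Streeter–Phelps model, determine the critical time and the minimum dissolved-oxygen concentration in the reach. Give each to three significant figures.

Mixed DO = (4.26×6.95 + 0.633×1.16)/(4.26+0.633) = 30.34/4.893 = 6.201 mg/L.
Mixed L₀ = (4.26×1.90 + 0.633×52.9)/(4.893) = 41.58/4.893 = 8.498 mg/L.
Initial deficit D₀ = C_s − DO₀ = 8.19 − 6.201 = 1.989 mg/L.
t_c = (1/0.5890) ln[(0.873/0.284)(1 − 1.989×0.5890/(0.284×8.498))] = 1.698 × ln(1.582) = 0.7785 d.
D_c = (0.284/0.873) × 8.498 × e^(−0.284×0.7785) = 0.3253 × 8.498 × 0.8016 = 2.216 mg/L.
Minimum DO = 8.19 − 2.216 = 5.974 mg/L.

t_c ≈ 0.778 d; minimum DO ≈ 5.97 mg/L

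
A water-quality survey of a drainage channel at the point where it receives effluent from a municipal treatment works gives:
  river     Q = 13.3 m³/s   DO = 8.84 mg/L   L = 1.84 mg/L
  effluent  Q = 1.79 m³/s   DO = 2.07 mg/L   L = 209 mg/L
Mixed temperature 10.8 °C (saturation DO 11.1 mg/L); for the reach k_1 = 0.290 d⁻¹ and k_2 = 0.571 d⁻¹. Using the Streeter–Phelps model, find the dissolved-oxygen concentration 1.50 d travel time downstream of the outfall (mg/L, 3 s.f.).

DO ≈ 3.73 mg/L

Mixed DO = (13.3×8.84 + 1.79×2.07)/(13.3+1.79) = 121.3/15.09 = 8.037 mg/L.
Mixed L₀ = (13.3×1.84 + 1.79×209)/(15.09) = 398.6/15.09 = 26.41 mg/L.
Initial deficit D₀ = C_s − DO₀ = 11.1 − 8.037 = 3.063 mg/L.
D(1.50) = [0.290×26.41/(0.571−0.290)](e^(−0.290×1.50) − e^(−0.571×1.50)) + 3.063 e^(−0.571×1.50)
= 27.26 × (0.6473 − 0.4246) + 3.063 × 0.4246 = 7.369 mg/L.
DO = 11.1 − 7.369 = 3.731 mg/L.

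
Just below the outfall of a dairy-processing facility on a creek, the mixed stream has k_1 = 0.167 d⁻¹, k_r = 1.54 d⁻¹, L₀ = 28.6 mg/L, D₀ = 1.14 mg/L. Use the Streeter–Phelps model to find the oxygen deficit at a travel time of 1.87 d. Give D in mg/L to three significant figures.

D ≈ 2.41 mg/L

k_1 L₀/(k_r−k_1) = 0.167×28.6/(1.54−0.167) = 4.776/1.373 = 3.479 mg/L.
e^(−k_1 t) = e^(−0.167×1.870) = 0.7318; e^(−k_r t) = e^(−1.54×1.870) = 0.05615.
D = 3.479 × (0.7318 − 0.05615) + 1.14 × 0.05615 = 2.350 + 0.06401 = 2.414 mg/L.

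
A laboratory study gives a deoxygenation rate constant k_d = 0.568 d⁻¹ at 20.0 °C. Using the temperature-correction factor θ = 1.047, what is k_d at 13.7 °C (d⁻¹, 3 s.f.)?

k_d ≈ 0.425 d⁻¹

k_d(T₂) = k_d(T₁) · θ^(T₂−T₁) = 0.568 × 1.047^(13.7−20.0)
= 0.568 × 1.047^-6.30 = 0.568 × 0.7487 = 0.4253 d⁻¹.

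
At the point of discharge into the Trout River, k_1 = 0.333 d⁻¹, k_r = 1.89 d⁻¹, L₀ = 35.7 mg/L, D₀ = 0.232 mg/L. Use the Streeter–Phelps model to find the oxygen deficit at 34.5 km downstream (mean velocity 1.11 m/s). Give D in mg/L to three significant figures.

Travel time t = x/v = 34.5 km / (1.11 m/s) = 34500 m / 1.11 m/s = 31080 s = 0.3597 d.
k_1 L₀/(k_r−k_1) = 0.333×35.7/(1.89−0.333) = 11.89/1.557 = 7.635 mg/L.
e^(−k_1 t) = e^(−0.333×0.3597) = 0.8871; e^(−k_r t) = e^(−1.89×0.3597) = 0.5067.
D = 7.635 × (0.8871 − 0.5067) + 0.232 × 0.5067 = 2.905 + 0.1175 = 3.022 mg/L.

D ≈ 3.02 mg/L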